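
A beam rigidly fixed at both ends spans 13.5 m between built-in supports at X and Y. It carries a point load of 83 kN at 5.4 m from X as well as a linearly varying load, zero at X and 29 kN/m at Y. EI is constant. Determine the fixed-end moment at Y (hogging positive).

Release both end moments; the primary structure is a simply-supported span XY with redundants M_X and M_Y.
On the primary (simply-supported) span, the end slopes from the loading are:
  at X: point load 83 at a = 5.4: Pab(L + b)/(6LEI) = 968.1/EI
  at Y: point load 83 at a = 5.4: Pab(L + a)/(6LEI) = 847.1/EI
  at X: triangular load, peak 29: 7w₀L³/(360EI) = 1387/EI
  at Y: triangular load, peak 29: w₀L³/(45EI) = 1586/EI
  θ_X0 = 2355/EI,  θ_Y0 = 2433/EI
Flexibility coefficients: a unit moment at one end gives L/(3EI) there and L/(6EI) at the far end, so f₁₁ = f₂₂ = 4.5/EI and f₁₂ = f₂₁ = 2.25/EI.
Compatibility — zero rotation at each built-in end:
  4.5 M_X + 2.25 M_Y = 2355
  2.25 M_X + 4.5 M_Y = 2433
Solving the pair gives M_X = 337.5 kN·m and M_Y = 371.8 kN·m (hogging).

M_Y = 371.8 kN·m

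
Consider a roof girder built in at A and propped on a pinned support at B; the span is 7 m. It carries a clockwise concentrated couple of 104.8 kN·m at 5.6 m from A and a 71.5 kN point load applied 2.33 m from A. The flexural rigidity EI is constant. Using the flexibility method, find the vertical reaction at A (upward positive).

Choose R_B as the redundant. The primary structure is the cantilever fixed at A.
Deflection at B on the released cantilever, summing each load's contribution:
  clockwise couple 104.8 at a = 5.6: M₀a(2L − a)/(2EI) = 2465/EI
  point load 71.5 at a = 2.33: Pa²(3L − a)/(6EI) = 1208/EI
  δ_0 = 3673/EI
Flexibility coefficient — unit upward force at B: δ_{BB} = L³/(3EI) = 114.3/EI.
The prop prevents deflection at B: R_B = δ_0/δ_{BB} = 3673/114.3 = 32.12 kN.
Vertical equilibrium: R_A = ΣP − R_B = 71.5 − 32.12 = 39.38 kN.

R_A = 39.38 kN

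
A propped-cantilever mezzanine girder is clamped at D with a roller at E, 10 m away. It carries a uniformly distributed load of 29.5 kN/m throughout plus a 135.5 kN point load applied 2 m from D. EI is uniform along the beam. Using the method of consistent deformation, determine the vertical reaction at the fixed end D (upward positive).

R_D = 312.3 kN

Release the roller at E. Primary structure: cantilever fixed at D.
Deflection at E on the released cantilever, summing each load's contribution:
  UDL 29.5: wL⁴/(8EI) = 36875/EI
  point load 135.5 at a = 2: Pa²(3L − a)/(6EI) = 2529/EI
  δ_0 = 39404/EI
Flexibility coefficient — unit upward force at E: δ_{EE} = L³/(3EI) = 333.3/EI.
Compatibility at E: δ_0 − R_E·δ_{EE} = 0, so R_E = 39404/333.3 = 118.2 kN.
Vertical equilibrium: R_D = ΣP − R_E = 430.5 − 118.2 = 312.3 kN.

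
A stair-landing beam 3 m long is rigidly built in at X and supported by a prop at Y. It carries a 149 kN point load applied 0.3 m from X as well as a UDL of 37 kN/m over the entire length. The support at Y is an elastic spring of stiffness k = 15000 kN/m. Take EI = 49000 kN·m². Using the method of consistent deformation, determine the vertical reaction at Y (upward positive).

Choose R_Y as the redundant. The primary structure is the cantilever fixed at X.
Free-end deflection of the primary structure under the applied loading (downward +):
  point load 149 at a = 0.3: Pa²(3L − a)/(6EI) = 19.44/EI
  UDL 37: wL⁴/(8EI) = 374.6/EI
  δ_0 = 394.1/EI
Tip deflection under a unit load at Y: L³/(3EI) = 9/EI.
With EI = 49000 kN·m²: δ_0 = 0.008042 m and δ_{YY} = 0.000184 m/kN.
Compatibility — the spring shortens by R_Y/k under the reaction it provides: δ_0 − R_Y·δ_{YY} = R_Y/k. With 1/k = 0.000067 m/kN, R_Y = δ_0 / (δ_{YY} + 1/k) = 0.008042 / (0.000184 + 0.000067) = 32.13 kN.

R_Y = 32.13 kN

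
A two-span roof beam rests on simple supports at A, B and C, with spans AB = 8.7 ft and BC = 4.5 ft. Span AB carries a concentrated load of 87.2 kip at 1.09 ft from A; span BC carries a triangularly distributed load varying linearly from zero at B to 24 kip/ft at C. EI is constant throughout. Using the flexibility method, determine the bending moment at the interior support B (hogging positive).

Insert a hinge at B; M_B is the redundant, and each span becomes simply supported.
Rotations at B on the released spans (each span's end-slope, ×1/EI):
  span AB: point load 87.2 at a = 1.09: Pab(L + a)/(6LEI) = 135.7/EI
  span BC: triangular load, peak 24: 7w₀L³/(360EI) = 42.52/EI
  relative rotation θ_0 = (135.7 + 42.52)/EI = 178.2/EI
A unit hogging moment at B produces rotation L₁/(3EI) + L₂/(3EI) = 4.4/EI.
Compatibility: M_B·(L₁+L₂)/(3EI) = θ_0, giving M_B = 40.5 kip·ft (hogging).

M_B = 40.5 kip·ft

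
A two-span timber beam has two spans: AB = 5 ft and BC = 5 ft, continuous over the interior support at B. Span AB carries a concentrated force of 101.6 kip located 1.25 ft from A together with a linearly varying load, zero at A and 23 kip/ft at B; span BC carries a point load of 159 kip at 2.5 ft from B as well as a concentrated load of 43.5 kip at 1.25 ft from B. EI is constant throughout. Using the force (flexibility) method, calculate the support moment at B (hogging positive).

Release continuity at B by inserting a hinge; the redundant is the internal moment M_B. The primary structure is two simply-supported spans AB and BC.
Discontinuity in slope at B on the released structure — sum the simple-span end rotations:
  span AB: point load 101.6 at a = 1.25: Pab(L + a)/(6LEI) = 99.22/EI
  span AB: triangular load, peak 23: w₀L³/(45EI) = 63.89/EI
  span BC: point load 159 at a = 2.5: Pab(L + b)/(6LEI) = 248.4/EI
  span BC: point load 43.5 at a = 1.25: Pab(L + b)/(6LEI) = 59.47/EI
  relative rotation θ_0 = (163.1 + 307.9)/EI = 471/EI
A unit hogging moment at B produces rotation L₁/(3EI) + L₂/(3EI) = 3.333/EI.
Slope continuity at B: θ_0 = M_B·3.333/EI, so M_B = 471/3.333 = 141.3 kip·ft (hogging).

M_B = 141.3 kip·ft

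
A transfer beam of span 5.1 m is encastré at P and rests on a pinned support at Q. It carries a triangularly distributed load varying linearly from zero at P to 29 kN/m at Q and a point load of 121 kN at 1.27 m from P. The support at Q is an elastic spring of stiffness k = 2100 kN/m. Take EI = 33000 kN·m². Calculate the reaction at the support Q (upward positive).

Release the roller at Q. Primary structure: cantilever fixed at P.
Deflection at Q on the released cantilever, summing each load's contribution:
  triangular load, peak 29 at the free end: 11w₀L⁴/(120EI) = 1798/EI
  point load 121 at a = 1.27: Pa²(3L − a)/(6EI) = 456.4/EI
  δ_0 = 2255/EI
Flexibility coefficient — unit upward force at Q: δ_{QQ} = L³/(3EI) = 44.22/EI.
With EI = 33000 kN·m²: δ_0 = 0.068326 m and δ_{QQ} = 0.00134 m/kN.
Compatibility — the spring shortens by R_Q/k under the reaction it provides: δ_0 − R_Q·δ_{QQ} = R_Q/k. With 1/k = 0.000476 m/kN, R_Q = δ_0 / (δ_{QQ} + 1/k) = 0.068326 / (0.00134 + 0.000476) = 37.62 kN.

R_Q = 37.62 kN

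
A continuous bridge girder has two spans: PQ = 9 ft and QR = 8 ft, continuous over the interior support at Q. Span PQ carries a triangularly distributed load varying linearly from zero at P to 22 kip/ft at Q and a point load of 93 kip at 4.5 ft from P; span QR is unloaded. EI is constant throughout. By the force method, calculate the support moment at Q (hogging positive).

Take M_Q as the redundant. Released structure: two simple spans PQ and QR with a hinge at Q.
Discontinuity in slope at Q on the released structure — sum the simple-span end rotations:
  span PQ: triangular load, peak 22: w₀L³/(45EI) = 356.4/EI
  span PQ: point load 93 at a = 4.5: Pab(L + a)/(6LEI) = 470.8/EI
  relative rotation θ_0 = (827.2 + 0)/EI = 827.2/EI
A unit hogging moment at Q produces rotation L₁/(3EI) + L₂/(3EI) = 5.667/EI.
Compatibility: M_Q·(L₁+L₂)/(3EI) = θ_0, giving M_Q = 146 kip·ft (hogging).

M_Q = 146 kip·ft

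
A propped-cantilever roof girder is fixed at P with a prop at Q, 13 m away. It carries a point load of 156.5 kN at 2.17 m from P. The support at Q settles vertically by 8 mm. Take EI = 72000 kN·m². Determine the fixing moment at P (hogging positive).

M_P = 269.5 kN·m

Take the reaction at Q as the redundant and release it; the primary structure is a cantilever fixed at P.
Primary-structure tip deflection at Q by superposition:
  point load 156.5 at a = 2.17: Pa²(3L − a)/(6EI) = 4524/EI
Tip deflection under a unit load at Q: L³/(3EI) = 732.3/EI.
With EI = 72000 kN·m²: δ_0 = 0.062828 m and δ_{QQ} = 0.010171 m/kN.
Compatibility — the beam at Q must follow the support down by 0.008 m: δ_0 − R_Q·δ_{QQ} = 0.008, so R_Q = (0.062828 − 0.008)/0.010171 = 5.39 kN.
Moment equilibrium about P: M_P = Σ(load moments about P) − R_Q·L = 339.6 − 5.39×13 = 269.5 kN·m.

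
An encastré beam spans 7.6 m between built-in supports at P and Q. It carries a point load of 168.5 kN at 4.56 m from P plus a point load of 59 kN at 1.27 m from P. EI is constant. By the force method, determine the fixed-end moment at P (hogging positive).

M_P = 174.9 kN·m

Take the two fixed-end moments M_P, M_Q as redundants; the released structure is the simple span PQ.
End rotations of the released simple span under the applied load (×1/EI):
  at P: point load 168.5 at a = 4.56: Pab(L + b)/(6LEI) = 545/EI
  at Q: point load 168.5 at a = 4.56: Pab(L + a)/(6LEI) = 622.9/EI
  at P: point load 59 at a = 1.27: Pab(L + b)/(6LEI) = 144.9/EI
  at Q: point load 59 at a = 1.27: Pab(L + a)/(6LEI) = 92.26/EI
  θ_P0 = 689.9/EI,  θ_Q0 = 715.1/EI
Flexibility coefficients: a unit moment at one end gives L/(3EI) there and L/(6EI) at the far end, so f₁₁ = f₂₂ = 2.533/EI and f₁₂ = f₂₁ = 1.267/EI.
Compatibility — zero rotation at each built-in end:
  2.533 M_P + 1.267 M_Q = 689.9
  1.267 M_P + 2.533 M_Q = 715.1
Solving the pair gives M_P = 174.9 kN·m and M_Q = 194.8 kN·m (hogging).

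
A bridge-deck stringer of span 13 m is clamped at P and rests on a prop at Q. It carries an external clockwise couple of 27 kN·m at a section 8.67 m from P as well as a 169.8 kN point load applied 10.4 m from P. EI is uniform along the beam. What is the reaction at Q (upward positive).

Release the roller at Q. Primary structure: cantilever fixed at P.
Free-end deflection of the primary structure under the applied loading (downward +):
  clockwise couple 27 at a = 8.67: M₀a(2L − a)/(2EI) = 2028/EI
  point load 169.8 at a = 10.4: Pa²(3L − a)/(6EI) = 87543/EI
  δ_0 = 89571/EI
Flexibility coefficient — unit upward force at Q: δ_{QQ} = L³/(3EI) = 732.3/EI.
The prop prevents deflection at Q: R_Q = δ_0/δ_{QQ} = 89571/732.3 = 122.3 kN.

R_Q = 122.3 kN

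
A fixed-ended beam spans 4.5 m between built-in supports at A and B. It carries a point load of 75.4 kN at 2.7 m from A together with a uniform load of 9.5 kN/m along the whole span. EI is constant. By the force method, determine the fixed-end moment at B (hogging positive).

M_B = 64.89 kN·m

Release both end moments; the primary structure is a simply-supported span AB with redundants M_A and M_B.
Simple-span end rotations at A and B under the given loads:
  at A: point load 75.4 at a = 2.7: Pab(L + b)/(6LEI) = 85.5/EI
  at B: point load 75.4 at a = 2.7: Pab(L + a)/(6LEI) = 97.72/EI
  at A: UDL 9.5: wL³/(24EI) = 36.07/EI
  at B: UDL 9.5: wL³/(24EI) = 36.07/EI
  θ_A0 = 121.6/EI,  θ_B0 = 133.8/EI
Flexibility coefficients: a unit moment at one end gives L/(3EI) there and L/(6EI) at the far end, so f₁₁ = f₂₂ = 1.5/EI and f₁₂ = f₂₁ = 0.75/EI.
Compatibility — zero rotation at each built-in end:
  1.5 M_A + 0.75 M_B = 121.6
  0.75 M_A + 1.5 M_B = 133.8
Solving the pair gives M_A = 48.6 kN·m and M_B = 64.89 kN·m (hogging).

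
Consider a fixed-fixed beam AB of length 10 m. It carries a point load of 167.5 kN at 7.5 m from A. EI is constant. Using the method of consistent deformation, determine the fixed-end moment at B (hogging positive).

Take the two fixed-end moments M_A, M_B as redundants; the released structure is the simple span AB.
Simple-span end rotations at A and B under the given loads:
  at A: point load 167.5 at a = 7.5: Pab(L + b)/(6LEI) = 654.3/EI
  at B: point load 167.5 at a = 7.5: Pab(L + a)/(6LEI) = 916/EI
  θ_A0 = 654.3/EI,  θ_B0 = 916/EI
Flexibility coefficients: a unit moment at one end gives L/(3EI) there and L/(6EI) at the far end, so f₁₁ = f₂₂ = 3.333/EI and f₁₂ = f₂₁ = 1.667/EI.
Compatibility — zero rotation at each built-in end:
  3.333 M_A + 1.667 M_B = 654.3
  1.667 M_A + 3.333 M_B = 916
Solving the pair gives M_A = 78.52 kN·m and M_B = 235.5 kN·m (hogging).

M_B = 235.5 kN·m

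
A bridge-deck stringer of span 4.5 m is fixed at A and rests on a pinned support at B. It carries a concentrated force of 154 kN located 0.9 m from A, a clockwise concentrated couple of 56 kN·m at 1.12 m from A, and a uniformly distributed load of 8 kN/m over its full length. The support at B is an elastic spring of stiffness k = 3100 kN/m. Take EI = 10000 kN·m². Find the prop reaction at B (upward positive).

Take the reaction at B as the redundant and release it; the primary structure is a cantilever fixed at A.
Free-end deflection of the primary structure under the applied loading (downward +):
  point load 154 at a = 0.9: Pa²(3L − a)/(6EI) = 262/EI
  clockwise couple 56 at a = 1.12: M₀a(2L − a)/(2EI) = 247.1/EI
  UDL 8: wL⁴/(8EI) = 410.1/EI
  δ_0 = 919.1/EI
Flexibility coefficient — unit upward force at B: δ_{BB} = L³/(3EI) = 30.38/EI.
With EI = 10000 kN·m²: δ_0 = 0.091913 m and δ_{BB} = 0.003037 m/kN.
Compatibility — the spring shortens by R_B/k under the reaction it provides: δ_0 − R_B·δ_{BB} = R_B/k. With 1/k = 0.000323 m/kN, R_B = δ_0 / (δ_{BB} + 1/k) = 0.091913 / (0.003037 + 0.000323) = 27.35 kN.

R_B = 27.35 kN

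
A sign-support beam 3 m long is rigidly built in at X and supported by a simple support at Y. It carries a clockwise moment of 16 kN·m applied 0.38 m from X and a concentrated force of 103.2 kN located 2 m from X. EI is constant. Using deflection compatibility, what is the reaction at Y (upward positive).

R_Y = 55.41 kN

Release the roller at Y. Primary structure: cantilever fixed at X.
Deflection at Y on the released cantilever, summing each load's contribution:
  clockwise couple 16 at a = 0.38: M₀a(2L − a)/(2EI) = 17.08/EI
  point load 103.2 at a = 2: Pa²(3L − a)/(6EI) = 481.6/EI
  δ_0 = 498.7/EI
Tip deflection under a unit load at Y: L³/(3EI) = 9/EI.
The prop prevents deflection at Y: R_Y = δ_0/δ_{YY} = 498.7/9 = 55.41 kN.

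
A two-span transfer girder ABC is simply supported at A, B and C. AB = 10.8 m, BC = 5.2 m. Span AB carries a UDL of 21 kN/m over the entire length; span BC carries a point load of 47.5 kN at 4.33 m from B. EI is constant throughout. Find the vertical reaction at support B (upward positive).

R_B = 182.1 kN

Release continuity at B by inserting a hinge; the redundant is the internal moment M_B. The primary structure is two simply-supported spans AB and BC.
Rotations at B on the released spans (each span's end-slope, ×1/EI):
  span AB: UDL 21: wL³/(24EI) = 1102/EI
  span BC: point load 47.5 at a = 4.33: Pab(L + b)/(6LEI) = 34.81/EI
  relative rotation θ_0 = (1102 + 34.81)/EI = 1137/EI
A unit hogging moment at B produces rotation L₁/(3EI) + L₂/(3EI) = 5.333/EI.
Slope continuity at B: θ_0 = M_B·5.333/EI, so M_B = 1137/5.333 = 213.2 kN·m (hogging).
Span AB, ΣM about A with M_B applied at B: R_B^{AB}·10.8 = 1225 + 213.2, so R_B^{AB} = 133.1 kN and R_A = 226.8 − 133.1 = 93.66 kN.
Span BC, ΣM about C: R_B^{BC}·5.2 = 41.33 + 213.2, so R_B^{BC} = 48.95 kN and R_C = 47.5 − 48.95 = -1.447 kN.
R_B = 133.1 + 48.95 = 182.1 kN.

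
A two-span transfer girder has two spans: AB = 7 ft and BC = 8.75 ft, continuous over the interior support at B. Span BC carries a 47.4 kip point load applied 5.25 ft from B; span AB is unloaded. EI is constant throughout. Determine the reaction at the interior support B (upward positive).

R_B = 28.91 kip

Insert a hinge at B; M_B is the redundant, and each span becomes simply supported.
Discontinuity in slope at B on the released structure — sum the simple-span end rotations:
  span BC: point load 47.4 at a = 5.25: Pab(L + b)/(6LEI) = 203.2/EI
  relative rotation θ_0 = (0 + 203.2)/EI = 203.2/EI
A unit hogging moment at B produces rotation L₁/(3EI) + L₂/(3EI) = 5.25/EI.
Compatibility: M_B·(L₁+L₂)/(3EI) = θ_0, giving M_B = 38.71 kip·ft (hogging).
Span AB, ΣM about A with M_B applied at B: R_B^{AB}·7 = 0 + 38.71, so R_B^{AB} = 5.53 kip and R_A = 0 − 5.53 = -5.53 kip.
Span BC, ΣM about C: R_B^{BC}·8.75 = 165.9 + 38.71, so R_B^{BC} = 23.38 kip and R_C = 47.4 − 23.38 = 24.02 kip.
R_B = 5.53 + 23.38 = 28.91 kip.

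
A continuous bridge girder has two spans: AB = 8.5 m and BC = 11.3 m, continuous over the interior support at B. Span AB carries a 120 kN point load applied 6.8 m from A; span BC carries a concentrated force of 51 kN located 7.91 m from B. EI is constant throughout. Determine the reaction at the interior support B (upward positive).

R_B = 133.6 kN

Insert a hinge at B; M_B is the redundant, and each span becomes simply supported.
Rotations at B on the released spans (each span's end-slope, ×1/EI):
  span AB: point load 120 at a = 6.8: Pab(L + a)/(6LEI) = 416.2/EI
  span BC: point load 51 at a = 7.91: Pab(L + b)/(6LEI) = 296.3/EI
  relative rotation θ_0 = (416.2 + 296.3)/EI = 712.5/EI
A unit hogging moment at B produces rotation L₁/(3EI) + L₂/(3EI) = 6.6/EI.
Compatibility: M_B·(L₁+L₂)/(3EI) = θ_0, giving M_B = 107.9 kN·m (hogging).
Span AB, ΣM about A with M_B applied at B: R_B^{AB}·8.5 = 816 + 107.9, so R_B^{AB} = 108.7 kN and R_A = 120 − 108.7 = 11.3 kN.
Span BC, ΣM about C: R_B^{BC}·11.3 = 172.9 + 107.9, so R_B^{BC} = 24.85 kN and R_C = 51 − 24.85 = 26.15 kN.
R_B = 108.7 + 24.85 = 133.6 kN.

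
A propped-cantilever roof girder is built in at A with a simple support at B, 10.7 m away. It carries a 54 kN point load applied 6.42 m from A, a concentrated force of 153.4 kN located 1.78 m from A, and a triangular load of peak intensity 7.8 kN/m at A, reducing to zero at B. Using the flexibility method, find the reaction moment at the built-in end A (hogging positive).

Release the roller at B. Primary structure: cantilever fixed at A.
Primary-structure tip deflection at B by superposition:
  point load 54 at a = 6.42: Pa²(3L − a)/(6EI) = 9526/EI
  point load 153.4 at a = 1.78: Pa²(3L − a)/(6EI) = 2456/EI
  triangular load, peak 7.8 at the fixed end: w₀L⁴/(30EI) = 3408/EI
  δ_0 = 15390/EI
Tip deflection under a unit load at B: L³/(3EI) = 408.3/EI.
Compatibility at B: δ_0 − R_B·δ_{BB} = 0, so R_B = 15390/408.3 = 37.69 kN.
Moment equilibrium about A: M_A = Σ(load moments about A) − R_B·L = 768.6 − 37.69×10.7 = 365.3 kN·m.

M_A = 365.3 kN·m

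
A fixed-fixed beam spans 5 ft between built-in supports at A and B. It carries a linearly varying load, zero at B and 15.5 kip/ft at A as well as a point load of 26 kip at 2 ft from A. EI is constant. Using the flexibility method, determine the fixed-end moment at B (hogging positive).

Release both end moments; the primary structure is a simply-supported span AB with redundants M_A and M_B.
Simple-span end rotations at A and B under the given loads:
  at A: triangular load, peak 15.5: w₀L³/(45EI) = 43.06/EI
  at B: triangular load, peak 15.5: 7w₀L³/(360EI) = 37.67/EI
  at A: point load 26 at a = 2: Pab(L + b)/(6LEI) = 41.6/EI
  at B: point load 26 at a = 2: Pab(L + a)/(6LEI) = 36.4/EI
  θ_A0 = 84.66/EI,  θ_B0 = 74.07/EI
Flexibility coefficients: a unit moment at one end gives L/(3EI) there and L/(6EI) at the far end, so f₁₁ = f₂₂ = 1.667/EI and f₁₂ = f₂₁ = 0.8333/EI.
Compatibility — zero rotation at each built-in end:
  1.667 M_A + 0.8333 M_B = 84.66
  0.8333 M_A + 1.667 M_B = 74.07
Solving the pair gives M_A = 38.09 kip·ft and M_B = 25.4 kip·ft (hogging).

M_B = 25.4 kip·ft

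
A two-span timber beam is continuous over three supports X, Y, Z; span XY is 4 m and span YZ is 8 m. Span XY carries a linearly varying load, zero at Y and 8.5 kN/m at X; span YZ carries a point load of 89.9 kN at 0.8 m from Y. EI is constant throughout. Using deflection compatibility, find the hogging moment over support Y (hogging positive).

M_Y = 43.64 kN·m

Release continuity at Y by inserting a hinge; the redundant is the internal moment M_Y. The primary structure is two simply-supported spans XY and YZ.
Rotations at Y on the released spans (each span's end-slope, ×1/EI):
  span XY: triangular load, peak 8.5: 7w₀L³/(360EI) = 10.58/EI
  span YZ: point load 89.9 at a = 0.8: Pab(L + b)/(6LEI) = 164/EI
  relative rotation θ_0 = (10.58 + 164)/EI = 174.6/EI
A unit hogging moment at Y produces rotation L₁/(3EI) + L₂/(3EI) = 4/EI.
Slope continuity at Y: θ_0 = M_Y·4/EI, so M_Y = 174.6/4 = 43.64 kN·m (hogging).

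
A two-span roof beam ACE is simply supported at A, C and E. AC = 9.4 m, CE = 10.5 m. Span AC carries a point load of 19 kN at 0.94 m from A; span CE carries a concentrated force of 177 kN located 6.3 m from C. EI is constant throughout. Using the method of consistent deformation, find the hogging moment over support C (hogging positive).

Insert a hinge at C; M_C is the redundant, and each span becomes simply supported.
Rotations at C on the released spans (each span's end-slope, ×1/EI):
  span AC: point load 19 at a = 0.94: Pab(L + a)/(6LEI) = 27.7/EI
  span CE: point load 177 at a = 6.3: Pab(L + b)/(6LEI) = 1093/EI
  relative rotation θ_0 = (27.7 + 1093)/EI = 1120/EI
A unit hogging moment at C produces rotation L₁/(3EI) + L₂/(3EI) = 6.633/EI.
Slope continuity at C: θ_0 = M_C·6.633/EI, so M_C = 1120/6.633 = 168.9 kN·m (hogging).

M_C = 168.9 kN·m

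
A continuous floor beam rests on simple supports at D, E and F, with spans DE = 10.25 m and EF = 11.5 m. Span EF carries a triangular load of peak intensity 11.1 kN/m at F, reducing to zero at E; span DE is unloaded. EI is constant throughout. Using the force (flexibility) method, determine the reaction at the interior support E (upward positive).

Insert a hinge at E; M_E is the redundant, and each span becomes simply supported.
End slopes at the hinge E, treating each span as simply supported:
  span EF: triangular load, peak 11.1: 7w₀L³/(360EI) = 328.3/EI
  relative rotation θ_0 = (0 + 328.3)/EI = 328.3/EI
A unit hogging moment at E produces rotation L₁/(3EI) + L₂/(3EI) = 7.25/EI.
Slope continuity at E: θ_0 = M_E·7.25/EI, so M_E = 328.3/7.25 = 45.28 kN·m (hogging).
Span DE, ΣM about D with M_E applied at E: R_E^{DE}·10.25 = 0 + 45.28, so R_E^{DE} = 4.417 kN and R_D = 0 − 4.417 = -4.417 kN.
Span EF, ΣM about F: R_E^{EF}·11.5 = 244.7 + 45.28, so R_E^{EF} = 25.21 kN and R_F = 63.83 − 25.21 = 38.61 kN.
R_E = 4.417 + 25.21 = 29.63 kN.

R_E = 29.63 kN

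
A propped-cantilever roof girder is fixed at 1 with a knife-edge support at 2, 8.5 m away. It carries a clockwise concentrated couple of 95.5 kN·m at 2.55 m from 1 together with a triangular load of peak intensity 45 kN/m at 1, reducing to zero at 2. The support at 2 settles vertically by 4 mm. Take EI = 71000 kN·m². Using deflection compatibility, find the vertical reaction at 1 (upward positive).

Take the reaction at 2 as the redundant and release it; the primary structure is a cantilever fixed at 1.
Free-end deflection of the primary structure under the applied loading (downward +):
  clockwise couple 95.5 at a = 2.55: M₀a(2L − a)/(2EI) = 1759/EI
  triangular load, peak 45 at the fixed end: w₀L⁴/(30EI) = 7830/EI
  δ_0 = 9590/EI
Flexibility coefficient — unit upward force at 2: δ_{22} = L³/(3EI) = 204.7/EI.
With EI = 71000 kN·m²: δ_0 = 0.13506 m and δ_{22} = 0.002883 m/kN.
Compatibility — the beam at 2 must follow the support down by 0.004 m: δ_0 − R_2·δ_{22} = 0.004, so R_2 = (0.13506 − 0.004)/0.002883 = 45.46 kN.
Vertical equilibrium: R_1 = ΣP − R_2 = 191.2 − 45.46 = 145.8 kN.

R_1 = 145.8 kN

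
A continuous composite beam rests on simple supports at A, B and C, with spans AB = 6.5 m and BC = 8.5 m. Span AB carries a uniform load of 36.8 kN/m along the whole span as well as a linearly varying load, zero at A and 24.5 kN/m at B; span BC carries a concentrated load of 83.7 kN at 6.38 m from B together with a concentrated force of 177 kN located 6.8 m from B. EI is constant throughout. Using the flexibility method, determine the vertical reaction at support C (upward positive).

R_C = 175.8 kN

Take M_B as the redundant. Released structure: two simple spans AB and BC with a hinge at B.
Discontinuity in slope at B on the released structure — sum the simple-span end rotations:
  span AB: UDL 36.8: wL³/(24EI) = 421.1/EI
  span AB: triangular load, peak 24.5: w₀L³/(45EI) = 149.5/EI
  span BC: point load 83.7 at a = 6.38: Pab(L + b)/(6LEI) = 235.7/EI
  span BC: point load 177 at a = 6.8: Pab(L + b)/(6LEI) = 409.2/EI
  relative rotation θ_0 = (570.6 + 645)/EI = 1216/EI
A unit hogging moment at B produces rotation L₁/(3EI) + L₂/(3EI) = 5/EI.
Slope continuity at B: θ_0 = M_B·5/EI, so M_B = 1216/5 = 243.1 kN·m (hogging).
Span BC, ΣM about C: R_B^{BC}·8.5 = 478.3 + 243.1, so R_B^{BC} = 84.88 kN and R_C = 260.7 − 84.88 = 175.8 kN.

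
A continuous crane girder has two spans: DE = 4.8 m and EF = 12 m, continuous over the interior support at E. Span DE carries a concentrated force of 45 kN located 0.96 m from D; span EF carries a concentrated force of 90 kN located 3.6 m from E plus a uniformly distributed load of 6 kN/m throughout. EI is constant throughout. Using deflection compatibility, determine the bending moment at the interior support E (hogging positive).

Release continuity at E by inserting a hinge; the redundant is the internal moment M_E. The primary structure is two simply-supported spans DE and EF.
Discontinuity in slope at E on the released structure — sum the simple-span end rotations:
  span DE: point load 45 at a = 0.96: Pab(L + a)/(6LEI) = 33.18/EI
  span EF: point load 90 at a = 3.6: Pab(L + b)/(6LEI) = 771.1/EI
  span EF: UDL 6: wL³/(24EI) = 432/EI
  relative rotation θ_0 = (33.18 + 1203)/EI = 1236/EI
A unit hogging moment at E produces rotation L₁/(3EI) + L₂/(3EI) = 5.6/EI.
Slope continuity at E: θ_0 = M_E·5.6/EI, so M_E = 1236/5.6 = 220.8 kN·m (hogging).

M_E = 220.8 kN·m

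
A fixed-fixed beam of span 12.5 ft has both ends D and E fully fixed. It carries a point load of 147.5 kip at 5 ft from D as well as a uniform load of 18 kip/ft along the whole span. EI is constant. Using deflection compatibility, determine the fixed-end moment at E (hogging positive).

Release both end moments; the primary structure is a simply-supported span DE with redundants M_D and M_E.
On the primary (simply-supported) span, the end slopes from the loading are:
  at D: point load 147.5 at a = 5: Pab(L + b)/(6LEI) = 1475/EI
  at E: point load 147.5 at a = 5: Pab(L + a)/(6LEI) = 1291/EI
  at D: UDL 18: wL³/(24EI) = 1465/EI
  at E: UDL 18: wL³/(24EI) = 1465/EI
  θ_D0 = 2940/EI,  θ_E0 = 2755/EI
Flexibility coefficients: a unit moment at one end gives L/(3EI) there and L/(6EI) at the far end, so f₁₁ = f₂₂ = 4.167/EI and f₁₂ = f₂₁ = 2.083/EI.
Compatibility — zero rotation at each built-in end:
  4.167 M_D + 2.083 M_E = 2940
  2.083 M_D + 4.167 M_E = 2755
Solving the pair gives M_D = 499.9 kip·ft and M_E = 411.4 kip·ft (hogging).

M_E = 411.4 kip·ft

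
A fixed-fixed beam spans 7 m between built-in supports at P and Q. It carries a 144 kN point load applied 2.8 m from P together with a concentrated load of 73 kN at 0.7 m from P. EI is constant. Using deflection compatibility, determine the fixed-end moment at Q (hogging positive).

M_Q = 101.4 kN·m

Take the two fixed-end moments M_P, M_Q as redundants; the released structure is the simple span PQ.
End rotations of the released simple span under the applied load (×1/EI):
  at P: point load 144 at a = 2.8: Pab(L + b)/(6LEI) = 451.6/EI
  at Q: point load 144 at a = 2.8: Pab(L + a)/(6LEI) = 395.1/EI
  at P: point load 73 at a = 0.7: Pab(L + b)/(6LEI) = 101.9/EI
  at Q: point load 73 at a = 0.7: Pab(L + a)/(6LEI) = 59.02/EI
  θ_P0 = 553.5/EI,  θ_Q0 = 454.2/EI
Flexibility coefficients: a unit moment at one end gives L/(3EI) there and L/(6EI) at the far end, so f₁₁ = f₂₂ = 2.333/EI and f₁₂ = f₂₁ = 1.167/EI.
Compatibility — zero rotation at each built-in end:
  2.333 M_P + 1.167 M_Q = 553.5
  1.167 M_P + 2.333 M_Q = 454.2
Solving the pair gives M_P = 186.5 kN·m and M_Q = 101.4 kN·m (hogging).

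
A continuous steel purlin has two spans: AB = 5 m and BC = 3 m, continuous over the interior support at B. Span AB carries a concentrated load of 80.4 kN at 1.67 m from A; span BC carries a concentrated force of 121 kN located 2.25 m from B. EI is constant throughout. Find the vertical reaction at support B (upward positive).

Insert a hinge at B; M_B is the redundant, and each span becomes simply supported.
Discontinuity in slope at B on the released structure — sum the simple-span end rotations:
  span AB: point load 80.4 at a = 1.67: Pab(L + a)/(6LEI) = 99.41/EI
  span BC: point load 121 at a = 2.25: Pab(L + b)/(6LEI) = 42.54/EI
  relative rotation θ_0 = (99.41 + 42.54)/EI = 141.9/EI
A unit hogging moment at B produces rotation L₁/(3EI) + L₂/(3EI) = 2.667/EI.
Slope continuity at B: θ_0 = M_B·2.667/EI, so M_B = 141.9/2.667 = 53.23 kN·m (hogging).
Span AB, ΣM about A with M_B applied at B: R_B^{AB}·5 = 134.3 + 53.23, so R_B^{AB} = 37.5 kN and R_A = 80.4 − 37.5 = 42.9 kN.
Span BC, ΣM about C: R_B^{BC}·3 = 90.75 + 53.23, so R_B^{BC} = 47.99 kN and R_C = 121 − 47.99 = 73.01 kN.
R_B = 37.5 + 47.99 = 85.49 kN.

R_B = 85.49 kN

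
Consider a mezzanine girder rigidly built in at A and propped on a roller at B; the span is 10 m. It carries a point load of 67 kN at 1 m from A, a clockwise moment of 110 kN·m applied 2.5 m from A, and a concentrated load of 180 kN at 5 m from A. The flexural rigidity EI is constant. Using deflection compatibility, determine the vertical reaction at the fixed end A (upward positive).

Take the reaction at B as the redundant and release it; the primary structure is a cantilever fixed at A.
Deflection at B on the released cantilever, summing each load's contribution:
  point load 67 at a = 1: Pa²(3L − a)/(6EI) = 323.8/EI
  clockwise couple 110 at a = 2.5: M₀a(2L − a)/(2EI) = 2406/EI
  point load 180 at a = 5: Pa²(3L − a)/(6EI) = 18750/EI
  δ_0 = 21480/EI
Flexibility coefficient — unit upward force at B: δ_{BB} = L³/(3EI) = 333.3/EI.
Compatibility at B: δ_0 − R_B·δ_{BB} = 0, so R_B = 21480/333.3 = 64.44 kN.
Vertical equilibrium: R_A = ΣP − R_B = 247 − 64.44 = 182.6 kN.

R_A = 182.6 kN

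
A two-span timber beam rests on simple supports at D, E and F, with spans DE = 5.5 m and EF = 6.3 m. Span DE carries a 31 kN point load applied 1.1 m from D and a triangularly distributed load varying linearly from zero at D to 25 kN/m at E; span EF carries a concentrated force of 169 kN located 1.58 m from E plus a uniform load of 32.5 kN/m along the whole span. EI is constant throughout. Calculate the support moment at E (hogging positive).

M_E = 210.6 kN·m

Take M_E as the redundant. Released structure: two simple spans DE and EF with a hinge at E.
Rotations at E on the released spans (each span's end-slope, ×1/EI):
  span DE: point load 31 at a = 1.1: Pab(L + a)/(6LEI) = 30.01/EI
  span DE: triangular load, peak 25: w₀L³/(45EI) = 92.43/EI
  span EF: point load 169 at a = 1.58: Pab(L + b)/(6LEI) = 367.4/EI
  span EF: UDL 32.5: wL³/(24EI) = 338.6/EI
  relative rotation θ_0 = (122.4 + 706)/EI = 828.5/EI
A unit hogging moment at E produces rotation L₁/(3EI) + L₂/(3EI) = 3.933/EI.
Compatibility: M_E·(L₁+L₂)/(3EI) = θ_0, giving M_E = 210.6 kN·m (hogging).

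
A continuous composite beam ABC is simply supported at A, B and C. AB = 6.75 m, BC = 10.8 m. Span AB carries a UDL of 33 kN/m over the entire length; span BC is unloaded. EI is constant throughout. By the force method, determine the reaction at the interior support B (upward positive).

R_B = 128.8 kN

Take M_B as the redundant. Released structure: two simple spans AB and BC with a hinge at B.
End slopes at the hinge B, treating each span as simply supported:
  span AB: UDL 33: wL³/(24EI) = 422.9/EI
  relative rotation θ_0 = (422.9 + 0)/EI = 422.9/EI
A unit hogging moment at B produces rotation L₁/(3EI) + L₂/(3EI) = 5.85/EI.
Compatibility: M_B·(L₁+L₂)/(3EI) = θ_0, giving M_B = 72.29 kN·m (hogging).
Span AB, ΣM about A with M_B applied at B: R_B^{AB}·6.75 = 751.8 + 72.29, so R_B^{AB} = 122.1 kN and R_A = 222.8 − 122.1 = 100.7 kN.
Span BC, ΣM about C: R_B^{BC}·10.8 = 0 + 72.29, so R_B^{BC} = 6.693 kN and R_C = 0 − 6.693 = -6.693 kN.
R_B = 122.1 + 6.693 = 128.8 kN.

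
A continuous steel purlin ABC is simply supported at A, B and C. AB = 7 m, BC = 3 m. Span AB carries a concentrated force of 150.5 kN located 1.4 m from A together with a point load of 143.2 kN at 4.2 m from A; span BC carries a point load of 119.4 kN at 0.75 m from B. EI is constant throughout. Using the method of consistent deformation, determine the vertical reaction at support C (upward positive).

Release continuity at B by inserting a hinge; the redundant is the internal moment M_B. The primary structure is two simply-supported spans AB and BC.
Discontinuity in slope at B on the released structure — sum the simple-span end rotations:
  span AB: point load 150.5 at a = 1.4: Pab(L + a)/(6LEI) = 236/EI
  span AB: point load 143.2 at a = 4.2: Pab(L + a)/(6LEI) = 449.1/EI
  span BC: point load 119.4 at a = 0.75: Pab(L + b)/(6LEI) = 58.77/EI
  relative rotation θ_0 = (685.1 + 58.77)/EI = 743.8/EI
A unit hogging moment at B produces rotation L₁/(3EI) + L₂/(3EI) = 3.333/EI.
Compatibility: M_B·(L₁+L₂)/(3EI) = θ_0, giving M_B = 223.1 kN·m (hogging).
Span BC, ΣM about C: R_B^{BC}·3 = 268.6 + 223.1, so R_B^{BC} = 163.9 kN and R_C = 119.4 − 163.9 = -44.53 kN.

R_C = -44.53 kN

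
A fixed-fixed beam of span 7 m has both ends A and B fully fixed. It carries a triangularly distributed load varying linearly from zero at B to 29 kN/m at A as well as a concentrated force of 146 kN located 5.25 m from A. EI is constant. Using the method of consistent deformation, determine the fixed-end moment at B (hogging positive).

Take the two fixed-end moments M_A, M_B as redundants; the released structure is the simple span AB.
Simple-span end rotations at A and B under the given loads:
  at A: triangular load, peak 29: w₀L³/(45EI) = 221/EI
  at B: triangular load, peak 29: 7w₀L³/(360EI) = 193.4/EI
  at A: point load 146 at a = 5.25: Pab(L + b)/(6LEI) = 279.5/EI
  at B: point load 146 at a = 5.25: Pab(L + a)/(6LEI) = 391.2/EI
  θ_A0 = 500.5/EI,  θ_B0 = 584.6/EI
Flexibility coefficients: a unit moment at one end gives L/(3EI) there and L/(6EI) at the far end, so f₁₁ = f₂₂ = 2.333/EI and f₁₂ = f₂₁ = 1.167/EI.
Compatibility — zero rotation at each built-in end:
  2.333 M_A + 1.167 M_B = 500.5
  1.167 M_A + 2.333 M_B = 584.6
Solving the pair gives M_A = 119 kN·m and M_B = 191.1 kN·m (hogging).

M_B = 191.1 kN·m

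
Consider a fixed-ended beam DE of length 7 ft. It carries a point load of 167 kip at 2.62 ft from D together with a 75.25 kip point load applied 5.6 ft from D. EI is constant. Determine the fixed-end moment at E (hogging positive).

Release both end moments; the primary structure is a simply-supported span DE with redundants M_D and M_E.
Simple-span end rotations at D and E under the given loads:
  at D: point load 167 at a = 2.62: Pab(L + b)/(6LEI) = 519.3/EI
  at E: point load 167 at a = 2.62: Pab(L + a)/(6LEI) = 439/EI
  at D: point load 75.25 at a = 5.6: Pab(L + b)/(6LEI) = 118/EI
  at E: point load 75.25 at a = 5.6: Pab(L + a)/(6LEI) = 177/EI
  θ_D0 = 637.3/EI,  θ_E0 = 615.9/EI
Flexibility coefficients: a unit moment at one end gives L/(3EI) there and L/(6EI) at the far end, so f₁₁ = f₂₂ = 2.333/EI and f₁₂ = f₂₁ = 1.167/EI.
Compatibility — zero rotation at each built-in end:
  2.333 M_D + 1.167 M_E = 637.3
  1.167 M_D + 2.333 M_E = 615.9
Solving the pair gives M_D = 188.2 kip·ft and M_E = 169.9 kip·ft (hogging).

M_E = 169.9 kip·ft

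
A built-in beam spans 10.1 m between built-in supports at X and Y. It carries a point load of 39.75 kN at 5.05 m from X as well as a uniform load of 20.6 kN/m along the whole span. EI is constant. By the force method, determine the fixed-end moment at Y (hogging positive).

M_Y = 225.3 kN·m

Release both end moments; the primary structure is a simply-supported span XY with redundants M_X and M_Y.
Simple-span end rotations at X and Y under the given loads:
  at X: point load 39.75 at a = 5.05: Pab(L + b)/(6LEI) = 253.4/EI
  at Y: point load 39.75 at a = 5.05: Pab(L + a)/(6LEI) = 253.4/EI
  at X: UDL 20.6: wL³/(24EI) = 884.3/EI
  at Y: UDL 20.6: wL³/(24EI) = 884.3/EI
  θ_X0 = 1138/EI,  θ_Y0 = 1138/EI
Flexibility coefficients: a unit moment at one end gives L/(3EI) there and L/(6EI) at the far end, so f₁₁ = f₂₂ = 3.367/EI and f₁₂ = f₂₁ = 1.683/EI.
Compatibility — zero rotation at each built-in end:
  3.367 M_X + 1.683 M_Y = 1138
  1.683 M_X + 3.367 M_Y = 1138
Solving the pair gives M_X = 225.3 kN·m and M_Y = 225.3 kN·m (hogging).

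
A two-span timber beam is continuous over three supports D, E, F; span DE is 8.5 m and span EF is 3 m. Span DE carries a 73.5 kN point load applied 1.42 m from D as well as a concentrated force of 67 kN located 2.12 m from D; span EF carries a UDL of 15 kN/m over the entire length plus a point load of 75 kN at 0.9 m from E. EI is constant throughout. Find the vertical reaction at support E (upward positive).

Release continuity at E by inserting a hinge; the redundant is the internal moment M_E. The primary structure is two simply-supported spans DE and EF.
Discontinuity in slope at E on the released structure — sum the simple-span end rotations:
  span DE: point load 73.5 at a = 1.42: Pab(L + a)/(6LEI) = 143.7/EI
  span DE: point load 67 at a = 2.12: Pab(L + a)/(6LEI) = 188.7/EI
  span EF: UDL 15: wL³/(24EI) = 16.88/EI
  span EF: point load 75 at a = 0.9: Pab(L + b)/(6LEI) = 40.16/EI
  relative rotation θ_0 = (332.4 + 57.04)/EI = 389.5/EI
A unit hogging moment at E produces rotation L₁/(3EI) + L₂/(3EI) = 3.833/EI.
Compatibility: M_E·(L₁+L₂)/(3EI) = θ_0, giving M_E = 101.6 kN·m (hogging).
Span DE, ΣM about D with M_E applied at E: R_E^{DE}·8.5 = 246.4 + 101.6, so R_E^{DE} = 40.94 kN and R_D = 140.5 − 40.94 = 99.56 kN.
Span EF, ΣM about F: R_E^{EF}·3 = 225 + 101.6, so R_E^{EF} = 108.9 kN and R_F = 120 − 108.9 = 11.13 kN.
R_E = 40.94 + 108.9 = 149.8 kN.

R_E = 149.8 kN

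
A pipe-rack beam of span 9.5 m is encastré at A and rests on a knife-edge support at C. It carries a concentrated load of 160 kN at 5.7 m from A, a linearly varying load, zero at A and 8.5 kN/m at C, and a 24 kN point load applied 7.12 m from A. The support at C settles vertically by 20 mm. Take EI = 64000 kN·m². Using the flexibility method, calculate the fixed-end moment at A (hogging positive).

Choose R_C as the redundant. The primary structure is the cantilever fixed at A.
Primary-structure tip deflection at C by superposition:
  point load 160 at a = 5.7: Pa²(3L − a)/(6EI) = 19754/EI
  triangular load, peak 8.5 at the free end: 11w₀L⁴/(120EI) = 6346/EI
  point load 24 at a = 7.12: Pa²(3L − a)/(6EI) = 4335/EI
  δ_0 = 30436/EI
Tip deflection under a unit load at C: L³/(3EI) = 285.8/EI.
With EI = 64000 kN·m²: δ_0 = 0.47556 m and δ_{CC} = 0.004465 m/kN.
Compatibility — the beam at C must follow the support down by 0.02 m: δ_0 − R_C·δ_{CC} = 0.02, so R_C = (0.47556 − 0.02)/0.004465 = 102 kN.
Moment equilibrium about A: M_A = Σ(load moments about A) − R_C·L = 1339 − 102×9.5 = 369.4 kN·m.

M_A = 369.4 kN·m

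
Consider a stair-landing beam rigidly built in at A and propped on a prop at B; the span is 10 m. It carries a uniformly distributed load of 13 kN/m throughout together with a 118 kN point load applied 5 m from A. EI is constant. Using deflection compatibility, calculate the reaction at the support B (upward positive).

R_B = 85.62 kN

Release the roller at B. Primary structure: cantilever fixed at A.
Free-end deflection of the primary structure under the applied loading (downward +):
  UDL 13: wL⁴/(8EI) = 16250/EI
  point load 118 at a = 5: Pa²(3L − a)/(6EI) = 12292/EI
  δ_0 = 28542/EI
Flexibility coefficient — unit upward force at B: δ_{BB} = L³/(3EI) = 333.3/EI.
Compatibility at B: δ_0 − R_B·δ_{BB} = 0, so R_B = 28542/333.3 = 85.62 kN.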